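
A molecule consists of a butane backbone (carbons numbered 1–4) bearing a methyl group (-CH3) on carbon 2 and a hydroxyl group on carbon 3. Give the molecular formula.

Atom tally by fragment:
  CH3 → C:1 H:3
  CH(CH3) → C:2 H:4
  CH(OH) → C:1 H:2 O:1
  CH3 → C:1 H:3
Element totals:
  C: 5
  H: 12
  O: 1

C5H12O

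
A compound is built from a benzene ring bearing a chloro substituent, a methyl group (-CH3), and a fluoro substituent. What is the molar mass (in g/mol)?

144.57 g/mol

Atom tally by fragment:
  benzene ring core → C:6 H:6
  (− 3 ring H displaced by substituents)
  + Cl → Cl:1
  + CH3 → C:1 H:3
  + F → F:1
Element totals:
  C: 7
  H: 6
  Cl: 1
  F: 1
Molecular formula: C7H6ClF.
  M = 7(12.011) + 6(1.008) + 35.45 + 18.998
    = 84.077 + 6.048 + 35.450 + 18.998 = 144.573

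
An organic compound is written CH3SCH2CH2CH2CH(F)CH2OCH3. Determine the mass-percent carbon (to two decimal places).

50.57%

Atom tally by fragment:
  CH3SCH2 → C:2 H:5 S:1
  CH2 → C:1 H:2
  CH2 → C:1 H:2
  CH(F) → C:1 H:1 F:1
  CH2OCH3 → C:2 H:5 O:1
Element totals:
  C: 7
  H: 15
  F: 1
  O: 1
  S: 1
Molecular formula: C7H15FOS.
Molar mass = 166.254 g/mol.
Mass from C: 7 × 12.011 = 84.077 g/mol.
%C = 84.077 / 166.254 × 100 = 50.57%.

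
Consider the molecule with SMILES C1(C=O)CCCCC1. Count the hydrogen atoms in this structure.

12

Atom tally by fragment:
  cyclohexane ring core → C:6 H:12
  (− 1 ring H displaced by substituents)
  + CHO → C:1 H:1 O:1
Element totals:
  C: 7
  H: 12
  O: 1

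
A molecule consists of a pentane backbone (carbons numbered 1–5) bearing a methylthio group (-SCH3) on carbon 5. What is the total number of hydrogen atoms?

Atom tally by fragment:
  CH3 → C:1 H:3
  CH2 → C:1 H:2
  CH2 → C:1 H:2
  CH2 → C:1 H:2
  CH2SCH3 → C:2 H:5 S:1
Element totals:
  C: 6
  H: 14
  S: 1

14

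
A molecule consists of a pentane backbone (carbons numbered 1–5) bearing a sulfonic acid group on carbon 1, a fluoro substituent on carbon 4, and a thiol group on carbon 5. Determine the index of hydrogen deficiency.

Atom tally by fragment:
  HO3SCH2 → C:1 H:3 S:1 O:3
  CH2 → C:1 H:2
  CH2 → C:1 H:2
  CH(F) → C:1 H:1 F:1
  CH2SH → C:1 H:3 S:1
Element totals:
  C: 5
  H: 11
  F: 1
  O: 3
  S: 2
Molecular formula: C5H11FO3S2.
DoU = (2C + 2 + N − H − X) / 2 = (2·5 + 2 + 0 − 11 − 1) / 2 = 0.

0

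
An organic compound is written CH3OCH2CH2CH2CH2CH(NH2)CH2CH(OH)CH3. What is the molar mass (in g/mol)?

175.27 g/mol

Element totals:
  C: 9
  H: 21
  N: 1
  O: 2
Molecular formula: C9H21NO2.
  M = 9(12.011) + 21(1.008) + 14.007 + 2(15.999)
    = 108.099 + 21.168 + 14.007 + 31.998 = 175.272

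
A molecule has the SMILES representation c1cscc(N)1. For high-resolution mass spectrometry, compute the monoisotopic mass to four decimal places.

Atom tally by fragment:
  thiophene ring core → C:4 H:4 S:1
  (− 1 ring H displaced by substituents)
  + NH2 → N:1 H:2
Element totals:
  C: 4
  H: 5
  N: 1
  S: 1
Molecular formula: C4H5NS.
  M = 4(12.0) + 5(1.007825) + 14.003074 + 31.972071
    = 48.000000 + 5.039125 + 14.003074 + 31.972071 = 99.014270

99.0143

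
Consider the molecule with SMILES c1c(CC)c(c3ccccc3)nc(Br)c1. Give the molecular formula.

C13H12BrN

Atom tally by fragment:
  pyridine ring core → C:5 H:5 N:1
  (− 3 ring H displaced by substituents)
  + C2H5 → C:2 H:5
  + C6H5 → C:6 H:5
  + Br → Br:1
Element totals:
  C: 13
  H: 12
  Br: 1
  N: 1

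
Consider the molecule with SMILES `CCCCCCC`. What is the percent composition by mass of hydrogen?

16.10%

Atom tally by fragment:
  CH3 → C:1 H:3
  CH2 → C:1 H:2
  CH2 → C:1 H:2
  CH2 → C:1 H:2
  CH2 → C:1 H:2
  CH2 → C:1 H:2
  CH3 → C:1 H:3
Element totals:
  C: 7
  H: 16
Molecular formula: C7H16.
Molar mass = 100.205 g/mol.
Mass from H: 16 × 1.008 = 16.128 g/mol.
%H = 16.128 / 100.205 × 100 = 16.10%.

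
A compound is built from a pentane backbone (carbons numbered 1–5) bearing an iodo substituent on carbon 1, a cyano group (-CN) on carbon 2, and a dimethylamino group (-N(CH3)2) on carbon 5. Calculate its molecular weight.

266.13 g/mol

Atom tally by fragment:
  ICH2 → C:1 H:2 I:1
  CH(CN) → C:2 H:1 N:1
  CH2 → C:1 H:2
  CH2 → C:1 H:2
  CH2N(CH3)2 → C:3 H:8 N:1
Element totals:
  C: 8
  H: 15
  I: 1
  N: 2
Molecular formula: C8H15IN2.
  M = 8(12.011) + 15(1.008) + 126.904 + 2(14.007)
    = 96.088 + 15.120 + 126.904 + 28.014 = 266.126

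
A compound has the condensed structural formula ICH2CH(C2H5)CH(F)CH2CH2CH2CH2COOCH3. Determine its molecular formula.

C11H20FIO2

Atom tally by fragment:
  ICH2 → C:1 H:2 I:1
  CH(C2H5) → C:3 H:6
  CH(F) → C:1 H:1 F:1
  CH2 → C:1 H:2
  CH2 → C:1 H:2
  CH2 → C:1 H:2
  CH2COOCH3 → C:3 H:5 O:2
Element totals:
  C: 11
  H: 20
  F: 1
  I: 1
  O: 2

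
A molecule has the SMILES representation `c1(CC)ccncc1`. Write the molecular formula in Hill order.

Atom tally by fragment:
  pyridine ring core → C:5 H:5 N:1
  (− 1 ring H displaced by substituents)
  + C2H5 → C:2 H:5
Element totals:
  C: 7
  H: 9
  N: 1

C7H9N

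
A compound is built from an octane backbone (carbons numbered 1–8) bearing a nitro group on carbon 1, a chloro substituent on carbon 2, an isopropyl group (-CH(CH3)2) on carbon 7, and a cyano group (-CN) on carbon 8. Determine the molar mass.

260.76 g/mol

Atom tally by fragment:
  O2NCH2 → C:1 H:2 N:1 O:2
  CH(Cl) → C:1 H:1 Cl:1
  CH2 → C:1 H:2
  CH2 → C:1 H:2
  CH2 → C:1 H:2
  CH2 → C:1 H:2
  CH(CH(CH3)2) → C:4 H:8
  CH2CN → C:2 H:2 N:1
Element totals:
  C: 12
  H: 21
  Cl: 1
  N: 2
  O: 2
Molecular formula: C12H21ClN2O2.
  M = 12(12.011) + 21(1.008) + 35.45 + 2(14.007) + 2(15.999)
    = 144.132 + 21.168 + 35.450 + 28.014 + 31.998 = 260.762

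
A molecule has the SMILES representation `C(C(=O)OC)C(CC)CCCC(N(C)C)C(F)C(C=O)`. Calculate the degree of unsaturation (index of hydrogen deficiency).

2

Atom tally by fragment:
  CH3OOCCH2 → C:3 H:5 O:2
  CH(C2H5) → C:3 H:6
  CH2 → C:1 H:2
  CH2 → C:1 H:2
  CH2 → C:1 H:2
  CH(N(CH3)2) → C:3 H:7 N:1
  CH(F) → C:1 H:1 F:1
  CH2CHO → C:2 H:3 O:1
Element totals:
  C: 15
  H: 28
  F: 1
  N: 1
  O: 3
Molecular formula: C15H28FNO3.
DoU = (2C + 2 + N − H − X) / 2 = (2·15 + 2 + 1 − 28 − 1) / 2 = 2.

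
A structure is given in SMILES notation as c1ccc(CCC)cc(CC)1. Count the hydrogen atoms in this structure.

16

Atom tally by fragment:
  benzene ring core → C:6 H:6
  (− 2 ring H displaced by substituents)
  + CH2CH2CH3 → C:3 H:7
  + C2H5 → C:2 H:5
Element totals:
  C: 11
  H: 16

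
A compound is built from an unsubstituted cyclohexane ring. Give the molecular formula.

Atom tally by fragment:
  cyclohexane ring core → C:6 H:12
Element totals:
  C: 6
  H: 12

C6H12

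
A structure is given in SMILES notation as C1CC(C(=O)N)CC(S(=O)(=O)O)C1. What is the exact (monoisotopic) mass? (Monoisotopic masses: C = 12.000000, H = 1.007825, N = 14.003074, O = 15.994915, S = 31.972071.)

207.0565

Atom tally by fragment:
  cyclohexane ring core → C:6 H:12
  (− 2 ring H displaced by substituents)
  + CONH2 → C:1 H:2 O:1 N:1
  + SO3H → S:1 O:3 H:1
Element totals:
  C: 7
  H: 13
  N: 1
  O: 4
  S: 1
Molecular formula: C7H13NO4S.
  M = 7(12.0) + 13(1.007825) + 14.003074 + 4(15.994915) + 31.972071
    = 84.000000 + 13.101725 + 14.003074 + 63.979660 + 31.972071 = 207.056530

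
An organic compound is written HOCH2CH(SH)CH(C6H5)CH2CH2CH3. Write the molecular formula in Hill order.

Atom tally by fragment:
  HOCH2 → C:1 H:3 O:1
  CH(SH) → C:1 H:2 S:1
  CH(C6H5) → C:7 H:6
  CH2 → C:1 H:2
  CH2 → C:1 H:2
  CH3 → C:1 H:3
Element totals:
  C: 12
  H: 18
  O: 1
  S: 1

C12H18OS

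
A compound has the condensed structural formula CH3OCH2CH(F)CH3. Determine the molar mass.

Element totals:
  C: 4
  H: 9
  F: 1
  O: 1
Molecular formula: C4H9FO.
  M = 4(12.011) + 9(1.008) + 18.998 + 15.999
    = 48.044 + 9.072 + 18.998 + 15.999 = 92.113

92.11 g/mol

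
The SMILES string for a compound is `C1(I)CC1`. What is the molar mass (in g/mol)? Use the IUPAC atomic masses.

167.98 g/mol

Atom tally by fragment:
  cyclopropane ring core → C:3 H:6
  (− 1 ring H displaced by substituents)
  + I → I:1
Element totals:
  C: 3
  H: 5
  I: 1
Molecular formula: C3H5I.
  M = 3(12.011) + 5(1.008) + 126.904
    = 36.033 + 5.040 + 126.904 = 167.977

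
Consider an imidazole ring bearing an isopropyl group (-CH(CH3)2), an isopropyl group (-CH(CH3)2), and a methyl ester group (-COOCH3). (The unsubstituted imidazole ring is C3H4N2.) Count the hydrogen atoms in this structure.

Atom tally by fragment:
  imidazole ring core → C:3 H:4 N:2
  (− 3 ring H displaced by substituents)
  + CH(CH3)2 → C:3 H:7
  + CH(CH3)2 → C:3 H:7
  + COOCH3 → C:2 H:3 O:2
Element totals:
  C: 11
  H: 18
  N: 2
  O: 2

18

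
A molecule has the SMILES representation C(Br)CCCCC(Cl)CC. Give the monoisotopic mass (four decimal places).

Atom tally by fragment:
  BrCH2 → C:1 H:2 Br:1
  CH2 → C:1 H:2
  CH2 → C:1 H:2
  CH2 → C:1 H:2
  CH2 → C:1 H:2
  CH(Cl) → C:1 H:1 Cl:1
  CH2 → C:1 H:2
  CH3 → C:1 H:3
Element totals:
  C: 8
  H: 16
  Br: 1
  Cl: 1
Molecular formula: C8H16BrCl.
  M = 8(12.0) + 16(1.007825) + 78.918338 + 34.968853
    = 96.000000 + 16.125200 + 78.918338 + 34.968853 = 226.012391

226.0124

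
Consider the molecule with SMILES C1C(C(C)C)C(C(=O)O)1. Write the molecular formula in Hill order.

Atom tally by fragment:
  cyclopropane ring core → C:3 H:6
  (− 2 ring H displaced by substituents)
  + CH(CH3)2 → C:3 H:7
  + COOH → C:1 H:1 O:2
Element totals:
  C: 7
  H: 12
  O: 2

C7H12O2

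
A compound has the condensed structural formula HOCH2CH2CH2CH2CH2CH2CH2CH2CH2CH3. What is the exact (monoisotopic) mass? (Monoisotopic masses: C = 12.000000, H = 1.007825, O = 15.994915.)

Element totals:
  C: 10
  H: 22
  O: 1
Molecular formula: C10H22O.
  M = 10(12.0) + 22(1.007825) + 15.994915
    = 120.000000 + 22.172150 + 15.994915 = 158.167065

158.1671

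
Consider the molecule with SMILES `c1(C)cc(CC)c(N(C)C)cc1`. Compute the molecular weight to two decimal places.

Atom tally by fragment:
  benzene ring core → C:6 H:6
  (− 3 ring H displaced by substituents)
  + CH3 → C:1 H:3
  + C2H5 → C:2 H:5
  + N(CH3)2 → N:1 C:2 H:6
Element totals:
  C: 11
  H: 17
  N: 1
Molecular formula: C11H17N.
  M = 11(12.011) + 17(1.008) + 14.007
    = 132.121 + 17.136 + 14.007 = 163.264

163.26 g/mol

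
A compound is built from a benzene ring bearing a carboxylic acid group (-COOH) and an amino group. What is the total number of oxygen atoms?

2

Atom tally by fragment:
  benzene ring core → C:6 H:6
  (− 2 ring H displaced by substituents)
  + COOH → C:1 H:1 O:2
  + NH2 → N:1 H:2
Element totals:
  C: 7
  H: 7
  N: 1
  O: 2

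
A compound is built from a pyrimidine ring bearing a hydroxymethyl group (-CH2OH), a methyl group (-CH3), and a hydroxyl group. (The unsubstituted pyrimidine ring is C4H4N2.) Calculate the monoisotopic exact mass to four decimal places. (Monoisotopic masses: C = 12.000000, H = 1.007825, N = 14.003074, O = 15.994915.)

Atom tally by fragment:
  pyrimidine ring core → C:4 H:4 N:2
  (− 3 ring H displaced by substituents)
  + CH2OH → C:1 H:3 O:1
  + CH3 → C:1 H:3
  + OH → O:1 H:1
Element totals:
  C: 6
  H: 8
  N: 2
  O: 2
Molecular formula: C6H8N2O2.
  M = 6(12.0) + 8(1.007825) + 2(14.003074) + 2(15.994915)
    = 72.000000 + 8.062600 + 28.006148 + 31.989830 = 140.058578

140.0586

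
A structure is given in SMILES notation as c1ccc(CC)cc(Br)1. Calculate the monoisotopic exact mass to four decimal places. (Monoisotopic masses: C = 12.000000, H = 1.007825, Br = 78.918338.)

183.9888

Atom tally by fragment:
  benzene ring core → C:6 H:6
  (− 2 ring H displaced by substituents)
  + C2H5 → C:2 H:5
  + Br → Br:1
Element totals:
  C: 8
  H: 9
  Br: 1
Molecular formula: C8H9Br.
  M = 8(12.0) + 9(1.007825) + 78.918338
    = 96.000000 + 9.070425 + 78.918338 = 183.988763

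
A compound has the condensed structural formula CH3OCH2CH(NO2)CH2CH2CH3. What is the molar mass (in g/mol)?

147.17 g/mol

Atom tally by fragment:
  CH3OCH2 → C:2 H:5 O:1
  CH(NO2) → C:1 H:1 N:1 O:2
  CH2 → C:1 H:2
  CH2 → C:1 H:2
  CH3 → C:1 H:3
Element totals:
  C: 6
  H: 13
  N: 1
  O: 3
Molecular formula: C6H13NO3.
  M = 6(12.011) + 13(1.008) + 14.007 + 3(15.999)
    = 72.066 + 13.104 + 14.007 + 47.997 = 147.174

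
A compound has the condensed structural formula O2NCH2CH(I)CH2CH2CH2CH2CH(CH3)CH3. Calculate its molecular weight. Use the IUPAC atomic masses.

299.15 g/mol

Atom tally by fragment:
  O2NCH2 → C:1 H:2 N:1 O:2
  CH(I) → C:1 H:1 I:1
  CH2 → C:1 H:2
  CH2 → C:1 H:2
  CH2 → C:1 H:2
  CH2 → C:1 H:2
  CH(CH3) → C:2 H:4
  CH3 → C:1 H:3
Element totals:
  C: 9
  H: 18
  I: 1
  N: 1
  O: 2
Molecular formula: C9H18INO2.
  M = 9(12.011) + 18(1.008) + 126.904 + 14.007 + 2(15.999)
    = 108.099 + 18.144 + 126.904 + 14.007 + 31.998 = 299.152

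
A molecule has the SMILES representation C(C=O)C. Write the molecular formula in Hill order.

C3H6O

Atom tally by fragment:
  OHCCH2 → C:2 H:3 O:1
  CH3 → C:1 H:3
Element totals:
  C: 3
  H: 6
  O: 1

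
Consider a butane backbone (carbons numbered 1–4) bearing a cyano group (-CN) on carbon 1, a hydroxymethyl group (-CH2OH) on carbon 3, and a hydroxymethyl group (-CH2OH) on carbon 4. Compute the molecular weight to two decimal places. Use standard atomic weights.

143.19 g/mol

Atom tally by fragment:
  NCCH2 → C:2 H:2 N:1
  CH2 → C:1 H:2
  CH(CH2OH) → C:2 H:4 O:1
  CH2CH2OH → C:2 H:5 O:1
Element totals:
  C: 7
  H: 13
  N: 1
  O: 2
Molecular formula: C7H13NO2.
  M = 7(12.011) + 13(1.008) + 14.007 + 2(15.999)
    = 84.077 + 13.104 + 14.007 + 31.998 = 143.186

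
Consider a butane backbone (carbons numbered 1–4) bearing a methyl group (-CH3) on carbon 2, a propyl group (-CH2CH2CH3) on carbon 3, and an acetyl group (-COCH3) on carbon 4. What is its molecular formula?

C10H20O

Atom tally by fragment:
  CH3 → C:1 H:3
  CH(CH3) → C:2 H:4
  CH(CH2CH2CH3) → C:4 H:8
  CH2COCH3 → C:3 H:5 O:1
Element totals:
  C: 10
  H: 20
  O: 1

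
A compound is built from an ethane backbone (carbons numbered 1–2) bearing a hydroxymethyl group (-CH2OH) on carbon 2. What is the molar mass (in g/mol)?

60.10 g/mol

Atom tally by fragment:
  CH3 → C:1 H:3
  CH2CH2OH → C:2 H:5 O:1
Element totals:
  C: 3
  H: 8
  O: 1
Molecular formula: C3H8O.
  M = 3(12.011) + 8(1.008) + 15.999
    = 36.033 + 8.064 + 15.999 = 60.096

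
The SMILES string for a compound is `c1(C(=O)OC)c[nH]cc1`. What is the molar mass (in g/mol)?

125.13 g/mol

Atom tally by fragment:
  pyrrole ring core → C:4 H:5 N:1
  (− 1 ring H displaced by substituents)
  + COOCH3 → C:2 H:3 O:2
Element totals:
  C: 6
  H: 7
  N: 1
  O: 2
Molecular formula: C6H7NO2.
  M = 6(12.011) + 7(1.008) + 14.007 + 2(15.999)
    = 72.066 + 7.056 + 14.007 + 31.998 = 125.127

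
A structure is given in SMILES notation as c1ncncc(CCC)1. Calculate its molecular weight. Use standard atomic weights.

Atom tally by fragment:
  pyrimidine ring core → C:4 H:4 N:2
  (− 1 ring H displaced by substituents)
  + CH2CH2CH3 → C:3 H:7
Element totals:
  C: 7
  H: 10
  N: 2
Molecular formula: C7H10N2.
  M = 7(12.011) + 10(1.008) + 2(14.007)
    = 84.077 + 10.080 + 28.014 = 122.171

122.17 g/mol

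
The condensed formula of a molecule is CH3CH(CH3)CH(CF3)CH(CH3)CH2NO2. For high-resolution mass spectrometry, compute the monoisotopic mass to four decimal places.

Element totals:
  C: 8
  H: 14
  F: 3
  N: 1
  O: 2
Molecular formula: C8H14F3NO2.
  M = 8(12.0) + 14(1.007825) + 3(18.998403) + 14.003074 + 2(15.994915)
    = 96.000000 + 14.109550 + 56.995209 + 14.003074 + 31.989830 = 213.097663

213.0977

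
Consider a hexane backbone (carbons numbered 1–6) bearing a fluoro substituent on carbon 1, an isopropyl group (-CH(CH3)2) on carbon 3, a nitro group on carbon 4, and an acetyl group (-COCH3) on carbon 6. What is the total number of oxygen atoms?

Atom tally by fragment:
  FCH2 → C:1 H:2 F:1
  CH2 → C:1 H:2
  CH(CH(CH3)2) → C:4 H:8
  CH(NO2) → C:1 H:1 N:1 O:2
  CH2 → C:1 H:2
  CH2COCH3 → C:3 H:5 O:1
Element totals:
  C: 11
  H: 20
  F: 1
  N: 1
  O: 3

3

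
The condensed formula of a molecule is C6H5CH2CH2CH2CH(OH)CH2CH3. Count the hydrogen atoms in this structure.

Element totals:
  C: 12
  H: 18
  O: 1

18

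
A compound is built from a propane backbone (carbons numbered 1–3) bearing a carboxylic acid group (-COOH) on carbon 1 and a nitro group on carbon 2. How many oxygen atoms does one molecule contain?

4

Atom tally by fragment:
  HOOCCH2 → C:2 H:3 O:2
  CH(NO2) → C:1 H:1 N:1 O:2
  CH3 → C:1 H:3
Element totals:
  C: 4
  H: 7
  N: 1
  O: 4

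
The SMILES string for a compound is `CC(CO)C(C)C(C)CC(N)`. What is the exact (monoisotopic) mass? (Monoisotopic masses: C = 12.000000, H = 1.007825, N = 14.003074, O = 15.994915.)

Atom tally by fragment:
  CH3 → C:1 H:3
  CH(CH2OH) → C:2 H:4 O:1
  CH(CH3) → C:2 H:4
  CH(CH3) → C:2 H:4
  CH2 → C:1 H:2
  CH2NH2 → C:1 H:4 N:1
Element totals:
  C: 9
  H: 21
  N: 1
  O: 1
Molecular formula: C9H21NO.
  M = 9(12.0) + 21(1.007825) + 14.003074 + 15.994915
    = 108.000000 + 21.164325 + 14.003074 + 15.994915 = 159.162314

159.1623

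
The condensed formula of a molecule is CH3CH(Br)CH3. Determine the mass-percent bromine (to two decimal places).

Atom tally by fragment:
  CH3 → C:1 H:3
  CH(Br) → C:1 H:1 Br:1
  CH3 → C:1 H:3
Element totals:
  C: 3
  H: 7
  Br: 1
Molecular formula: C3H7Br.
Molar mass = 122.993 g/mol.
Mass from Br: 1 × 79.904 = 79.904 g/mol.
%Br = 79.904 / 122.993 × 100 = 64.97%.

64.97%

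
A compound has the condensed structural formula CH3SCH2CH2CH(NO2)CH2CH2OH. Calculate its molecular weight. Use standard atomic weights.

179.23 g/mol

Element totals:
  C: 6
  H: 13
  N: 1
  O: 3
  S: 1
Molecular formula: C6H13NO3S.
  M = 6(12.011) + 13(1.008) + 14.007 + 3(15.999) + 32.06
    = 72.066 + 13.104 + 14.007 + 47.997 + 32.060 = 179.234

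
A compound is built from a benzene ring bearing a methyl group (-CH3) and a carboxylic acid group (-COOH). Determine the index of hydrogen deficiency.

Atom tally by fragment:
  benzene ring core → C:6 H:6
  (− 2 ring H displaced by substituents)
  + CH3 → C:1 H:3
  + COOH → C:1 H:1 O:2
Element totals:
  C: 8
  H: 8
  O: 2
Molecular formula: C8H8O2.
DoU = (2C + 2 + N − H − X) / 2 = (2·8 + 2 + 0 − 8 − 0) / 2 = 5.

5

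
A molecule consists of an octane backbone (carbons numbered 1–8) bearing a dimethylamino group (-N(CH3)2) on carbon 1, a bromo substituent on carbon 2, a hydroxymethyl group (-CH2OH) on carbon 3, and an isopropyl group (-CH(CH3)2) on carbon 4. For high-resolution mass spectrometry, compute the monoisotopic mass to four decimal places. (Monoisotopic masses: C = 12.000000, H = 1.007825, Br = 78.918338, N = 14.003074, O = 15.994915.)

307.1511

Atom tally by fragment:
  (CH3)2NCH2 → C:3 H:8 N:1
  CH(Br) → C:1 H:1 Br:1
  CH(CH2OH) → C:2 H:4 O:1
  CH(CH(CH3)2) → C:4 H:8
  CH2 → C:1 H:2
  CH2 → C:1 H:2
  CH2 → C:1 H:2
  CH3 → C:1 H:3
Element totals:
  C: 14
  H: 30
  Br: 1
  N: 1
  O: 1
Molecular formula: C14H30BrNO.
  M = 14(12.0) + 30(1.007825) + 78.918338 + 14.003074 + 15.994915
    = 168.000000 + 30.234750 + 78.918338 + 14.003074 + 15.994915 = 307.151077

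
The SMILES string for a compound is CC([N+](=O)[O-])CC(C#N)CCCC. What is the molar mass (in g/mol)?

184.24 g/mol

Atom tally by fragment:
  CH3 → C:1 H:3
  CH(NO2) → C:1 H:1 N:1 O:2
  CH2 → C:1 H:2
  CH(CN) → C:2 H:1 N:1
  CH2 → C:1 H:2
  CH2 → C:1 H:2
  CH2 → C:1 H:2
  CH3 → C:1 H:3
Element totals:
  C: 9
  H: 16
  N: 2
  O: 2
Molecular formula: C9H16N2O2.
  M = 9(12.011) + 16(1.008) + 2(14.007) + 2(15.999)
    = 108.099 + 16.128 + 28.014 + 31.998 = 184.239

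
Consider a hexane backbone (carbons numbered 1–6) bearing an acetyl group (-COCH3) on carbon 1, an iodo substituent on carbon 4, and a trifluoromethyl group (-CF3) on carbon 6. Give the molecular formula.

Atom tally by fragment:
  CH3COCH2 → C:3 H:5 O:1
  CH2 → C:1 H:2
  CH2 → C:1 H:2
  CH(I) → C:1 H:1 I:1
  CH2 → C:1 H:2
  CH2CF3 → C:2 H:2 F:3
Element totals:
  C: 9
  H: 14
  F: 3
  I: 1
  O: 1

C9H14F3IO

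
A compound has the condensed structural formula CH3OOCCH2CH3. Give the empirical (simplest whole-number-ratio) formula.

Element totals:
  C: 4
  H: 8
  O: 2
Molecular formula: C4H8O2.
gcd of subscripts = 2; dividing each by 2:
  C: 4/2 = 2
  H: 8/2 = 4
  O: 2/2 = 1

C2H4O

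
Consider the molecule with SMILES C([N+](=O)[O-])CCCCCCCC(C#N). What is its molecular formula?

Atom tally by fragment:
  O2NCH2 → C:1 H:2 N:1 O:2
  CH2 → C:1 H:2
  CH2 → C:1 H:2
  CH2 → C:1 H:2
  CH2 → C:1 H:2
  CH2 → C:1 H:2
  CH2 → C:1 H:2
  CH2 → C:1 H:2
  CH2CN → C:2 H:2 N:1
Element totals:
  C: 10
  H: 18
  N: 2
  O: 2

C10H18N2O2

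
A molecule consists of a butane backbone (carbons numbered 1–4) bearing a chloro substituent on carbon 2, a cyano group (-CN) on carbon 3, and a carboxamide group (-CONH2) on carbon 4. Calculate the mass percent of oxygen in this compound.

9.96%

Atom tally by fragment:
  CH3 → C:1 H:3
  CH(Cl) → C:1 H:1 Cl:1
  CH(CN) → C:2 H:1 N:1
  CH2CONH2 → C:2 H:4 O:1 N:1
Element totals:
  C: 6
  H: 9
  Cl: 1
  N: 2
  O: 1
Molecular formula: C6H9ClN2O.
Molar mass = 160.601 g/mol.
Mass from O: 1 × 15.999 = 15.999 g/mol.
%O = 15.999 / 160.601 × 100 = 9.96%.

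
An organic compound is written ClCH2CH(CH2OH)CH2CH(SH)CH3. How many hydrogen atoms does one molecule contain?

13

Element totals:
  C: 6
  H: 13
  Cl: 1
  O: 1
  S: 1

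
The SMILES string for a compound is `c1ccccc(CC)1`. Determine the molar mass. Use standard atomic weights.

Atom tally by fragment:
  benzene ring core → C:6 H:6
  (− 1 ring H displaced by substituents)
  + C2H5 → C:2 H:5
Element totals:
  C: 8
  H: 10
Molecular formula: C8H10.
  M = 8(12.011) + 10(1.008)
    = 96.088 + 10.080 = 106.168

106.17 g/mol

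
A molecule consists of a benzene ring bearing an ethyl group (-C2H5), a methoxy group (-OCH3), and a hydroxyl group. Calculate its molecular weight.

Atom tally by fragment:
  benzene ring core → C:6 H:6
  (− 3 ring H displaced by substituents)
  + C2H5 → C:2 H:5
  + OCH3 → C:1 H:3 O:1
  + OH → O:1 H:1
Element totals:
  C: 9
  H: 12
  O: 2
Molecular formula: C9H12O2.
  M = 9(12.011) + 12(1.008) + 2(15.999)
    = 108.099 + 12.096 + 31.998 = 152.193

152.19 g/mol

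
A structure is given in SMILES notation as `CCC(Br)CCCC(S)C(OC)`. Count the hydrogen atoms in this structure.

19

Atom tally by fragment:
  CH3 → C:1 H:3
  CH2 → C:1 H:2
  CH(Br) → C:1 H:1 Br:1
  CH2 → C:1 H:2
  CH2 → C:1 H:2
  CH2 → C:1 H:2
  CH(SH) → C:1 H:2 S:1
  CH2OCH3 → C:2 H:5 O:1
Element totals:
  C: 9
  H: 19
  Br: 1
  O: 1
  S: 1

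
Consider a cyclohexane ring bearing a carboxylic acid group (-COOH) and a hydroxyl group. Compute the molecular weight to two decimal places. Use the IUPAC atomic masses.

Atom tally by fragment:
  cyclohexane ring core → C:6 H:12
  (− 2 ring H displaced by substituents)
  + COOH → C:1 H:1 O:2
  + OH → O:1 H:1
Element totals:
  C: 7
  H: 12
  O: 3
Molecular formula: C7H12O3.
  M = 7(12.011) + 12(1.008) + 3(15.999)
    = 84.077 + 12.096 + 47.997 = 144.170

144.17 g/mol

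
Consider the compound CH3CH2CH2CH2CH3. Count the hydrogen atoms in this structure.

12

Element totals:
  C: 5
  H: 12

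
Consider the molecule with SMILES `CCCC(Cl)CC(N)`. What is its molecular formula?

Atom tally by fragment:
  CH3 → C:1 H:3
  CH2 → C:1 H:2
  CH2 → C:1 H:2
  CH(Cl) → C:1 H:1 Cl:1
  CH2 → C:1 H:2
  CH2NH2 → C:1 H:4 N:1
Element totals:
  C: 6
  H: 14
  Cl: 1
  N: 1

C6H14ClN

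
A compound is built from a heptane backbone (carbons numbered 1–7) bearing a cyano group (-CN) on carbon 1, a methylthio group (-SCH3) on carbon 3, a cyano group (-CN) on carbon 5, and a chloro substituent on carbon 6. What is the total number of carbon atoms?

10

Atom tally by fragment:
  NCCH2 → C:2 H:2 N:1
  CH2 → C:1 H:2
  CH(SCH3) → C:2 H:4 S:1
  CH2 → C:1 H:2
  CH(CN) → C:2 H:1 N:1
  CH(Cl) → C:1 H:1 Cl:1
  CH3 → C:1 H:3
Element totals:
  C: 10
  H: 15
  Cl: 1
  N: 2
  S: 1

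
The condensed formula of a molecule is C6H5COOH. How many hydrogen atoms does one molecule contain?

6

Atom tally by fragment:
  benzene ring core → C:6 H:6
  (− 1 ring H displaced by substituents)
  + COOH → C:1 H:1 O:2
Element totals:
  C: 7
  H: 6
  O: 2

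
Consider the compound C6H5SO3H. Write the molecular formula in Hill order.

C6H6O3S

Atom tally by fragment:
  benzene ring core → C:6 H:6
  (− 1 ring H displaced by substituents)
  + SO3H → S:1 O:3 H:1
Element totals:
  C: 6
  H: 6
  O: 3
  S: 1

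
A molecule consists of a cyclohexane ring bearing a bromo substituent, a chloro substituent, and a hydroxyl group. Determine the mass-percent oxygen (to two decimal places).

7.49%

Atom tally by fragment:
  cyclohexane ring core → C:6 H:12
  (− 3 ring H displaced by substituents)
  + Br → Br:1
  + Cl → Cl:1
  + OH → O:1 H:1
Element totals:
  C: 6
  H: 10
  Br: 1
  Cl: 1
  O: 1
Molecular formula: C6H10BrClO.
Molar mass = 213.499 g/mol.
Mass from O: 1 × 15.999 = 15.999 g/mol.
%O = 15.999 / 213.499 × 100 = 7.49%.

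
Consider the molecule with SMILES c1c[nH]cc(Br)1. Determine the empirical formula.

C4H4BrN

Atom tally by fragment:
  pyrrole ring core → C:4 H:5 N:1
  (− 1 ring H displaced by substituents)
  + Br → Br:1
Element totals:
  C: 4
  H: 4
  Br: 1
  N: 1
Molecular formula: C4H4BrN.
gcd of subscripts (1, 4, 4, 1) = 1, so the empirical formula equals the molecular formula.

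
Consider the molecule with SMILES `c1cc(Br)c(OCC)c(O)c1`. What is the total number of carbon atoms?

Atom tally by fragment:
  benzene ring core → C:6 H:6
  (− 3 ring H displaced by substituents)
  + Br → Br:1
  + OC2H5 → C:2 H:5 O:1
  + OH → O:1 H:1
Element totals:
  C: 8
  H: 9
  Br: 1
  O: 2

8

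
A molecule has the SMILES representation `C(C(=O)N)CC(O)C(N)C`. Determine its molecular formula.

Atom tally by fragment:
  H2NOCCH2 → C:2 H:4 O:1 N:1
  CH2 → C:1 H:2
  CH(OH) → C:1 H:2 O:1
  CH(NH2) → C:1 H:3 N:1
  CH3 → C:1 H:3
Element totals:
  C: 6
  H: 14
  N: 2
  O: 2

C6H14N2O2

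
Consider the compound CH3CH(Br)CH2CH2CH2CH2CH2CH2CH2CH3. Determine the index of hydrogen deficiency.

0

Atom tally by fragment:
  CH3 → C:1 H:3
  CH(Br) → C:1 H:1 Br:1
  CH2 → C:1 H:2
  CH2 → C:1 H:2
  CH2 → C:1 H:2
  CH2 → C:1 H:2
  CH2 → C:1 H:2
  CH2 → C:1 H:2
  CH2 → C:1 H:2
  CH3 → C:1 H:3
Element totals:
  C: 10
  H: 21
  Br: 1
Molecular formula: C10H21Br.
DoU = (2C + 2 + N − H − X) / 2 = (2·10 + 2 + 0 − 21 − 1) / 2 = 0.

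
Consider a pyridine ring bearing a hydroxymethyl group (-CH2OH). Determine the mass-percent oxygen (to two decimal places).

Atom tally by fragment:
  pyridine ring core → C:5 H:5 N:1
  (− 1 ring H displaced by substituents)
  + CH2OH → C:1 H:3 O:1
Element totals:
  C: 6
  H: 7
  N: 1
  O: 1
Molecular formula: C6H7NO.
Molar mass = 109.128 g/mol.
Mass from O: 1 × 15.999 = 15.999 g/mol.
%O = 15.999 / 109.128 × 100 = 14.66%.

14.66%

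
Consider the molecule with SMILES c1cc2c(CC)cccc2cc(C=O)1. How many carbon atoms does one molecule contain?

13

Atom tally by fragment:
  naphthalene ring system core → C:10 H:8
  (− 2 ring H displaced by substituents)
  + C2H5 → C:2 H:5
  + CHO → C:1 H:1 O:1
Element totals:
  C: 13
  H: 12
  O: 1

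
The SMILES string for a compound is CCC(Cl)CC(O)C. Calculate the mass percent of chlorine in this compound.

25.95%

Atom tally by fragment:
  CH3 → C:1 H:3
  CH2 → C:1 H:2
  CH(Cl) → C:1 H:1 Cl:1
  CH2 → C:1 H:2
  CH(OH) → C:1 H:2 O:1
  CH3 → C:1 H:3
Element totals:
  C: 6
  H: 13
  Cl: 1
  O: 1
Molecular formula: C6H13ClO.
Molar mass = 136.619 g/mol.
Mass from Cl: 1 × 35.45 = 35.450 g/mol.
%Cl = 35.450 / 136.619 × 100 = 25.95%.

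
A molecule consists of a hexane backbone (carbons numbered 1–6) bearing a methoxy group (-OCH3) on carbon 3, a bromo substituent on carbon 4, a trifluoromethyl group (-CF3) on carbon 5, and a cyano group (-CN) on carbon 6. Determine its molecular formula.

Atom tally by fragment:
  CH3 → C:1 H:3
  CH2 → C:1 H:2
  CH(OCH3) → C:2 H:4 O:1
  CH(Br) → C:1 H:1 Br:1
  CH(CF3) → C:2 H:1 F:3
  CH2CN → C:2 H:2 N:1
Element totals:
  C: 9
  H: 13
  Br: 1
  F: 3
  N: 1
  O: 1

C9H13BrF3NO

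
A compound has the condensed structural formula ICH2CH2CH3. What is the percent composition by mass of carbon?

Atom tally by fragment:
  ICH2 → C:1 H:2 I:1
  CH2 → C:1 H:2
  CH3 → C:1 H:3
Element totals:
  C: 3
  H: 7
  I: 1
Molecular formula: C3H7I.
Molar mass = 169.993 g/mol.
Mass from C: 3 × 12.011 = 36.033 g/mol.
%C = 36.033 / 169.993 × 100 = 21.20%.

21.20%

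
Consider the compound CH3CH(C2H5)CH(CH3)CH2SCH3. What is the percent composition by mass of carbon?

65.68%

Atom tally by fragment:
  CH3 → C:1 H:3
  CH(C2H5) → C:3 H:6
  CH(CH3) → C:2 H:4
  CH2SCH3 → C:2 H:5 S:1
Element totals:
  C: 8
  H: 18
  S: 1
Molecular formula: C8H18S.
Molar mass = 146.292 g/mol.
Mass from C: 8 × 12.011 = 96.088 g/mol.
%C = 96.088 / 146.292 × 100 = 65.68%.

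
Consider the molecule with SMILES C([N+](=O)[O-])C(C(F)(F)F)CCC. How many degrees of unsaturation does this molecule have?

Atom tally by fragment:
  O2NCH2 → C:1 H:2 N:1 O:2
  CH(CF3) → C:2 H:1 F:3
  CH2 → C:1 H:2
  CH2 → C:1 H:2
  CH3 → C:1 H:3
Element totals:
  C: 6
  H: 10
  F: 3
  N: 1
  O: 2
Molecular formula: C6H10F3NO2.
DoU = (2C + 2 + N − H − X) / 2 = (2·6 + 2 + 1 − 10 − 3) / 2 = 1.

1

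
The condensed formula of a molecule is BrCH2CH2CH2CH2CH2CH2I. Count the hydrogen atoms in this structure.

Element totals:
  C: 6
  H: 12
  Br: 1
  I: 1

12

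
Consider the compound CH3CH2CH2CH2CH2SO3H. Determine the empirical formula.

Element totals:
  C: 5
  H: 12
  O: 3
  S: 1
Molecular formula: C5H12O3S.
gcd of subscripts (5, 12, 3, 1) = 1, so the empirical formula equals the molecular formula.

C5H12O3S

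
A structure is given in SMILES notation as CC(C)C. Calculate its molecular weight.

Atom tally by fragment:
  CH3 → C:1 H:3
  CH(CH3) → C:2 H:4
  CH3 → C:1 H:3
Element totals:
  C: 4
  H: 10
Molecular formula: C4H10.
  M = 4(12.011) + 10(1.008)
    = 48.044 + 10.080 = 58.124

58.12 g/mol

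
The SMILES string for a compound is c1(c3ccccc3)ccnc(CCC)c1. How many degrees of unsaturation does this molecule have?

8

Atom tally by fragment:
  pyridine ring core → C:5 H:5 N:1
  (− 2 ring H displaced by substituents)
  + C6H5 → C:6 H:5
  + CH2CH2CH3 → C:3 H:7
Element totals:
  C: 14
  H: 15
  N: 1
Molecular formula: C14H15N.
DoU = (2C + 2 + N − H − X) / 2 = (2·14 + 2 + 1 − 15 − 0) / 2 = 8.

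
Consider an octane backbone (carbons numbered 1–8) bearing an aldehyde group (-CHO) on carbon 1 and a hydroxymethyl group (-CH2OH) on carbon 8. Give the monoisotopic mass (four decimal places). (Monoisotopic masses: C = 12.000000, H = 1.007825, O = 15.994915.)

Atom tally by fragment:
  OHCCH2 → C:2 H:3 O:1
  CH2 → C:1 H:2
  CH2 → C:1 H:2
  CH2 → C:1 H:2
  CH2 → C:1 H:2
  CH2 → C:1 H:2
  CH2 → C:1 H:2
  CH2CH2OH → C:2 H:5 O:1
Element totals:
  C: 10
  H: 20
  O: 2
Molecular formula: C10H20O2.
  M = 10(12.0) + 20(1.007825) + 2(15.994915)
    = 120.000000 + 20.156500 + 31.989830 = 172.146330

172.1463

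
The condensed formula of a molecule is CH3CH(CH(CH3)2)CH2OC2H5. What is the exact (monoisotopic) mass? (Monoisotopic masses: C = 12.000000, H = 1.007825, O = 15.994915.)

130.1358

Atom tally by fragment:
  CH3 → C:1 H:3
  CH(CH(CH3)2) → C:4 H:8
  CH2OC2H5 → C:3 H:7 O:1
Element totals:
  C: 8
  H: 18
  O: 1
Molecular formula: C8H18O.
  M = 8(12.0) + 18(1.007825) + 15.994915
    = 96.000000 + 18.140850 + 15.994915 = 130.135765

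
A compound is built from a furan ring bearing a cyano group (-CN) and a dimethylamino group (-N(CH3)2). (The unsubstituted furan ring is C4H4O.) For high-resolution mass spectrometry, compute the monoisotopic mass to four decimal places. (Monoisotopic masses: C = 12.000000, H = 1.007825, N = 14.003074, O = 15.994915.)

136.0637

Atom tally by fragment:
  furan ring core → C:4 H:4 O:1
  (− 2 ring H displaced by substituents)
  + CN → C:1 N:1
  + N(CH3)2 → N:1 C:2 H:6
Element totals:
  C: 7
  H: 8
  N: 2
  O: 1
Molecular formula: C7H8N2O.
  M = 7(12.0) + 8(1.007825) + 2(14.003074) + 15.994915
    = 84.000000 + 8.062600 + 28.006148 + 15.994915 = 136.063663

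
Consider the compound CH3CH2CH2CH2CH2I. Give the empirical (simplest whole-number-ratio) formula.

Atom tally by fragment:
  CH3 → C:1 H:3
  CH2 → C:1 H:2
  CH2 → C:1 H:2
  CH2 → C:1 H:2
  CH2I → C:1 H:2 I:1
Element totals:
  C: 5
  H: 11
  I: 1
Molecular formula: C5H11I.
gcd of subscripts (5, 11, 1) = 1, so the empirical formula equals the molecular formula.

C5H11I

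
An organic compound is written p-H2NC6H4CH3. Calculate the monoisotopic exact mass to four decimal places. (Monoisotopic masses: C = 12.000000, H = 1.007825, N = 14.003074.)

Element totals:
  C: 7
  H: 9
  N: 1
Molecular formula: C7H9N.
  M = 7(12.0) + 9(1.007825) + 14.003074
    = 84.000000 + 9.070425 + 14.003074 = 107.073499

107.0735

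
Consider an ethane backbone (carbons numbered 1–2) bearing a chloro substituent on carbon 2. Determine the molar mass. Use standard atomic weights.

Atom tally by fragment:
  CH3 → C:1 H:3
  CH2Cl → C:1 H:2 Cl:1
Element totals:
  C: 2
  H: 5
  Cl: 1
Molecular formula: C2H5Cl.
  M = 2(12.011) + 5(1.008) + 35.45
    = 24.022 + 5.040 + 35.450 = 64.512

64.51 g/mol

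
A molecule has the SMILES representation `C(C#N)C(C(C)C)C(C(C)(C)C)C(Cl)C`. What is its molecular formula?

Atom tally by fragment:
  NCCH2 → C:2 H:2 N:1
  CH(CH(CH3)2) → C:4 H:8
  CH(C(CH3)3) → C:5 H:10
  CH(Cl) → C:1 H:1 Cl:1
  CH3 → C:1 H:3
Element totals:
  C: 13
  H: 24
  Cl: 1
  N: 1

C13H24ClN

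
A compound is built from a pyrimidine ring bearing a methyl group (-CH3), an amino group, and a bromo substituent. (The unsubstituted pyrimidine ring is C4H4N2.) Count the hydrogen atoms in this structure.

6

Atom tally by fragment:
  pyrimidine ring core → C:4 H:4 N:2
  (− 3 ring H displaced by substituents)
  + CH3 → C:1 H:3
  + NH2 → N:1 H:2
  + Br → Br:1
Element totals:
  C: 5
  H: 6
  Br: 1
  N: 3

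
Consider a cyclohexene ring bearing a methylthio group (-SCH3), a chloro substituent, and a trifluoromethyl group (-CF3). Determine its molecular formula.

C8H10ClF3S

Atom tally by fragment:
  cyclohexene ring core → C:6 H:10
  (− 3 ring H displaced by substituents)
  + SCH3 → C:1 H:3 S:1
  + Cl → Cl:1
  + CF3 → C:1 F:3
Element totals:
  C: 8
  H: 10
  Cl: 1
  F: 3
  S: 1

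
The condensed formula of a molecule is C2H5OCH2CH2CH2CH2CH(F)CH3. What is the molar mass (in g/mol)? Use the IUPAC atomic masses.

Atom tally by fragment:
  C2H5OCH2 → C:3 H:7 O:1
  CH2 → C:1 H:2
  CH2 → C:1 H:2
  CH2 → C:1 H:2
  CH(F) → C:1 H:1 F:1
  CH3 → C:1 H:3
Element totals:
  C: 8
  H: 17
  F: 1
  O: 1
Molecular formula: C8H17FO.
  M = 8(12.011) + 17(1.008) + 18.998 + 15.999
    = 96.088 + 17.136 + 18.998 + 15.999 = 148.221

148.22 g/mol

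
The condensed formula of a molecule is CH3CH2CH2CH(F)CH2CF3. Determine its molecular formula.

Atom tally by fragment:
  CH3 → C:1 H:3
  CH2 → C:1 H:2
  CH2 → C:1 H:2
  CH(F) → C:1 H:1 F:1
  CH2CF3 → C:2 H:2 F:3
Element totals:
  C: 6
  H: 10
  F: 4

C6H10F4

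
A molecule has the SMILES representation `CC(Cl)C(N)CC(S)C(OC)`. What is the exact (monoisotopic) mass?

Atom tally by fragment:
  CH3 → C:1 H:3
  CH(Cl) → C:1 H:1 Cl:1
  CH(NH2) → C:1 H:3 N:1
  CH2 → C:1 H:2
  CH(SH) → C:1 H:2 S:1
  CH2OCH3 → C:2 H:5 O:1
Element totals:
  C: 7
  H: 16
  Cl: 1
  N: 1
  O: 1
  S: 1
Molecular formula: C7H16ClNOS.
  M = 7(12.0) + 16(1.007825) + 34.968853 + 14.003074 + 15.994915 + 31.972071
    = 84.000000 + 16.125200 + 34.968853 + 14.003074 + 15.994915 + 31.972071 = 197.064113

197.0641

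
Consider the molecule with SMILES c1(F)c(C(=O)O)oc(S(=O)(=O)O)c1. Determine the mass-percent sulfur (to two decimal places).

15.26%

Atom tally by fragment:
  furan ring core → C:4 H:4 O:1
  (− 3 ring H displaced by substituents)
  + F → F:1
  + COOH → C:1 H:1 O:2
  + SO3H → S:1 O:3 H:1
Element totals:
  C: 5
  H: 3
  F: 1
  O: 6
  S: 1
Molecular formula: C5H3FO6S.
Molar mass = 210.131 g/mol.
Mass from S: 1 × 32.06 = 32.060 g/mol.
%S = 32.060 / 210.131 × 100 = 15.26%.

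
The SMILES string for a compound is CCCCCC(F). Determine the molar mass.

Atom tally by fragment:
  CH3 → C:1 H:3
  CH2 → C:1 H:2
  CH2 → C:1 H:2
  CH2 → C:1 H:2
  CH2 → C:1 H:2
  CH2F → C:1 H:2 F:1
Element totals:
  C: 6
  H: 13
  F: 1
Molecular formula: C6H13F.
  M = 6(12.011) + 13(1.008) + 18.998
    = 72.066 + 13.104 + 18.998 = 104.168

104.17 g/mol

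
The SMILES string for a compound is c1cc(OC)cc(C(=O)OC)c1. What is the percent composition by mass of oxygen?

28.88%

Atom tally by fragment:
  benzene ring core → C:6 H:6
  (− 2 ring H displaced by substituents)
  + OCH3 → C:1 H:3 O:1
  + COOCH3 → C:2 H:3 O:2
Element totals:
  C: 9
  H: 10
  O: 3
Molecular formula: C9H10O3.
Molar mass = 166.176 g/mol.
Mass from O: 3 × 15.999 = 47.997 g/mol.
%O = 47.997 / 166.176 × 100 = 28.88%.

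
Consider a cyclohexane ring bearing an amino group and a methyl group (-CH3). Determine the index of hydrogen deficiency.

1

Atom tally by fragment:
  cyclohexane ring core → C:6 H:12
  (− 2 ring H displaced by substituents)
  + NH2 → N:1 H:2
  + CH3 → C:1 H:3
Element totals:
  C: 7
  H: 15
  N: 1
Molecular formula: C7H15N.
DoU = (2C + 2 + N − H − X) / 2 = (2·7 + 2 + 1 − 15 − 0) / 2 = 1.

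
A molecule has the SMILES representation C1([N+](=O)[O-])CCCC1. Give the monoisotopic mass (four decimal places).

Atom tally by fragment:
  cyclopentane ring core → C:5 H:10
  (− 1 ring H displaced by substituents)
  + NO2 → N:1 O:2
Element totals:
  C: 5
  H: 9
  N: 1
  O: 2
Molecular formula: C5H9NO2.
  M = 5(12.0) + 9(1.007825) + 14.003074 + 2(15.994915)
    = 60.000000 + 9.070425 + 14.003074 + 31.989830 = 115.063329

115.0633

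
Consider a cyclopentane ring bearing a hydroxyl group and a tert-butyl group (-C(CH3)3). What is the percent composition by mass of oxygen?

Atom tally by fragment:
  cyclopentane ring core → C:5 H:10
  (− 2 ring H displaced by substituents)
  + OH → O:1 H:1
  + C(CH3)3 → C:4 H:9
Element totals:
  C: 9
  H: 18
  O: 1
Molecular formula: C9H18O.
Molar mass = 142.242 g/mol.
Mass from O: 1 × 15.999 = 15.999 g/mol.
%O = 15.999 / 142.242 × 100 = 11.25%.

11.25%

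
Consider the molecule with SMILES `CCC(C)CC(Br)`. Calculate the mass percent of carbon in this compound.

43.66%

Atom tally by fragment:
  CH3 → C:1 H:3
  CH2 → C:1 H:2
  CH(CH3) → C:2 H:4
  CH2 → C:1 H:2
  CH2Br → C:1 H:2 Br:1
Element totals:
  C: 6
  H: 13
  Br: 1
Molecular formula: C6H13Br.
Molar mass = 165.074 g/mol.
Mass from C: 6 × 12.011 = 72.066 g/mol.
%C = 72.066 / 165.074 × 100 = 43.66%.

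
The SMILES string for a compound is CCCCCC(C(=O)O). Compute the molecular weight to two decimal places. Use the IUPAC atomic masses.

Atom tally by fragment:
  CH3 → C:1 H:3
  CH2 → C:1 H:2
  CH2 → C:1 H:2
  CH2 → C:1 H:2
  CH2 → C:1 H:2
  CH2COOH → C:2 H:3 O:2
Element totals:
  C: 7
  H: 14
  O: 2
Molecular formula: C7H14O2.
  M = 7(12.011) + 14(1.008) + 2(15.999)
    = 84.077 + 14.112 + 31.998 = 130.187

130.19 g/mol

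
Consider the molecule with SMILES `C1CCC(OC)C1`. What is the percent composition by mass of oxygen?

Atom tally by fragment:
  cyclopentane ring core → C:5 H:10
  (− 1 ring H displaced by substituents)
  + OCH3 → C:1 H:3 O:1
Element totals:
  C: 6
  H: 12
  O: 1
Molecular formula: C6H12O.
Molar mass = 100.161 g/mol.
Mass from O: 1 × 15.999 = 15.999 g/mol.
%O = 15.999 / 100.161 × 100 = 15.97%.

15.97%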